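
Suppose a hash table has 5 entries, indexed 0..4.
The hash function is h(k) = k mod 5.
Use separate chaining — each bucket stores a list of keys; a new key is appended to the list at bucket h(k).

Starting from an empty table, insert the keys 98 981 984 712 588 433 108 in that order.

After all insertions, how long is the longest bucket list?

4

98 -> bucket 3
981 -> bucket 1
984 -> bucket 4
712 -> bucket 2
588 -> bucket 3 (collision)
433 -> bucket 3 (collision)
108 -> bucket 3 (collision)
Final buckets:
0: _
1: 981
2: 712
3: 98 -> 588 -> 433 -> 108
4: 984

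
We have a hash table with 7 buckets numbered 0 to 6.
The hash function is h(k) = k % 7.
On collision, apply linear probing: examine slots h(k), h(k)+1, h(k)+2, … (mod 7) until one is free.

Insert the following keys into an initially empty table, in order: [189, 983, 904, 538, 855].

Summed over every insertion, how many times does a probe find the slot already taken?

189 hashes to 0; slot 0 is free -> place at 0.
983 hashes to 3; slot 3 is free -> place at 3.
904 hashes to 1; slot 1 is free -> place at 1.
538 hashes to 6; slot 6 is free -> place at 6.
855 hashes to 1; 1 taken -> place at 2.
Table: [189, 904, 855, 983, ., ., 538]

1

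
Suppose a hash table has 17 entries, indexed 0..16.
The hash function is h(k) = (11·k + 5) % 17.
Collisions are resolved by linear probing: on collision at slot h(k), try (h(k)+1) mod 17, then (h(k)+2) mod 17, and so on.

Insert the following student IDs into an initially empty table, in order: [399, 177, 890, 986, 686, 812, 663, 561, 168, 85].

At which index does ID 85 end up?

9

399 hashes to 8; slot 8 is free → place at 8.
177 hashes to 14; slot 14 is free → place at 14.
890 hashes to 3; slot 3 is free → place at 3.
986 hashes to 5; slot 5 is free → place at 5.
686 hashes to 3; 3 taken → place at 4.
812 hashes to 12; slot 12 is free → place at 12.
663 hashes to 5; 5 taken → place at 6.
561 hashes to 5; 5,6 taken → place at 7.
168 hashes to 0; slot 0 is free → place at 0.
85 hashes to 5; 5,6,7,8 taken → place at 9.
Table: [168, ., ., 890, 686, 986, 663, 561, 399, 85, ., ., 812, ., 177, ., .]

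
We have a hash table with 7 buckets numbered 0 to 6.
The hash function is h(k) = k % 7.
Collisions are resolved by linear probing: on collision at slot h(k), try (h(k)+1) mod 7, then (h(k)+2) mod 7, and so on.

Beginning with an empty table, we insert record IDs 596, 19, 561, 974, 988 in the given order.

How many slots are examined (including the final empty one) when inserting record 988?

4

596 hashes to 1; slot 1 is free => place at 1.
19 hashes to 5; slot 5 is free => place at 5.
561 hashes to 1; 1 taken => place at 2.
974 hashes to 1; 1,2 taken => place at 3.
988 hashes to 1; 1,2,3 taken => place at 4.
Table: [., 596, 561, 974, 988, 19, .]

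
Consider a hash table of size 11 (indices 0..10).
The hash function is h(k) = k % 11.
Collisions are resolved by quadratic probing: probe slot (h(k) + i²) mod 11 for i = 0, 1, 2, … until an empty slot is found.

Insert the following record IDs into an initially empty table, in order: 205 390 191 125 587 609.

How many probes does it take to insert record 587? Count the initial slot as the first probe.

Insert 205: h=7, slot 7 empty => index 7.
Insert 390: h=5, slot 5 empty => index 5.
Insert 191: h=4, slot 4 empty => index 4.
Insert 125: h=4, slots 4,5 occupied => index 8.
Insert 587: h=4, slots 4,5,8 occupied => index 2.
Insert 609: h=4, slots 4,5,8,2 occupied => index 9.
Table: [—, —, 587, —, 191, 390, —, 205, 125, 609, —]

4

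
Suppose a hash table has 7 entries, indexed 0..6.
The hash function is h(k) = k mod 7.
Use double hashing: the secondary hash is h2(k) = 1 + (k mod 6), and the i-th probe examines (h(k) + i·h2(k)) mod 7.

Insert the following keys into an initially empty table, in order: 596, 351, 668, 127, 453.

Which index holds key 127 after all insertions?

0

596: h=1 => slot 1
351: h=1, h2=4, probe 1,5 => slot 5
668: h=3 => slot 3
127: h=1, h2=2, probe 1,3,5,0 => slot 0
453: h=5, h2=4, probe 5,2 => slot 2
Table: [127, 596, 453, 668, _, 351, _]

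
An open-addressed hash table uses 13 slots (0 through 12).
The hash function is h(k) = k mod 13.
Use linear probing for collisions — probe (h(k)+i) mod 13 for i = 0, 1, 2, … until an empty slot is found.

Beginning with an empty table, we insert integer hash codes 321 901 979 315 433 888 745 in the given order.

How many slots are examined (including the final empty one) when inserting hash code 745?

5

321 hashes to 9; slot 9 is free → place at 9.
901 hashes to 4; slot 4 is free → place at 4.
979 hashes to 4; 4 taken → place at 5.
315 hashes to 3; slot 3 is free → place at 3.
433 hashes to 4; 4,5 taken → place at 6.
888 hashes to 4; 4,5,6 taken → place at 7.
745 hashes to 4; 4,5,6,7 taken → place at 8.
Table: [-, -, -, 315, 901, 979, 433, 888, 745, 321, -, -, -]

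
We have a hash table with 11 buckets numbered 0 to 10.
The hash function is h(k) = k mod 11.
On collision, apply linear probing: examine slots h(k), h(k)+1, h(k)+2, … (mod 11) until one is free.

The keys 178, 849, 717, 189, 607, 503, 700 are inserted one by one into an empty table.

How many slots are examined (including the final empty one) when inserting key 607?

5

Insert 178: h=2, slot 2 empty => index 2.
Insert 849: h=2, slot 2 occupied => index 3.
Insert 717: h=2, slots 2,3 occupied => index 4.
Insert 189: h=2, slots 2,3,4 occupied => index 5.
Insert 607: h=2, slots 2,3,4,5 occupied => index 6.
Insert 503: h=8, slot 8 empty => index 8.
Insert 700: h=7, slot 7 empty => index 7.
Table: [—, —, 178, 849, 717, 189, 607, 700, 503, —, —]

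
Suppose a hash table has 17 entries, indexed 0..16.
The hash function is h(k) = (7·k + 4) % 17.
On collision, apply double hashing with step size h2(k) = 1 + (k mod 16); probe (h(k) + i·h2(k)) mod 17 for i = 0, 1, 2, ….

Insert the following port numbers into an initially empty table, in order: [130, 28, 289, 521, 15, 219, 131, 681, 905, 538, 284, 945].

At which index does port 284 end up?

16

130: h=13 → slot 13
28: h=13, h2=13, probe 13,9 → slot 9
289: h=4 → slot 4
521: h=13, h2=10, probe 13,6 → slot 6
15: h=7 → slot 7
219: h=7, h2=12, probe 7,2 → slot 2
131: h=3 → slot 3
681: h=11 → slot 11
905: h=15 → slot 15
538: h=13, h2=11, probe 13,7,1 → slot 1
284: h=3, h2=13, probe 3,16 → slot 16
945: h=6, h2=2, probe 6,8 → slot 8
Table: [., 538, 219, 131, 289, ., 521, 15, 945, 28, ., 681, ., 130, ., 905, 284]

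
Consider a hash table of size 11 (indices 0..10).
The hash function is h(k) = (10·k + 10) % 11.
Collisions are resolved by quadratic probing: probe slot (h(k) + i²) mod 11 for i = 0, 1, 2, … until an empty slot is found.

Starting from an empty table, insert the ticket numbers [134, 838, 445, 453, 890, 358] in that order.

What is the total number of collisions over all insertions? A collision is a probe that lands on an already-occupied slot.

3

Insert 134: h=8, slot 8 empty => index 8.
Insert 838: h=8, slot 8 occupied => index 9.
Insert 445: h=5, slot 5 empty => index 5.
Insert 453: h=8, slots 8,9 occupied => index 1.
Insert 890: h=0, slot 0 empty => index 0.
Insert 358: h=4, slot 4 empty => index 4.
Table: [890, 453, —, —, 358, 445, —, —, 134, 838, —]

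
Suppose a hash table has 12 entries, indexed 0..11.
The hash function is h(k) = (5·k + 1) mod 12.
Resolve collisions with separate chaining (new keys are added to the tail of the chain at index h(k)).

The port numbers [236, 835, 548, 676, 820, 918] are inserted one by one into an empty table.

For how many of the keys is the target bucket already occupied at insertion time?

2

Insert 236: h=5, bucket 5 empty → new chain.
Insert 835: h=0, bucket 0 empty → new chain.
Insert 548: h=5, bucket 5 nonempty → append to chain.
Insert 676: h=9, bucket 9 empty → new chain.
Insert 820: h=9, bucket 9 nonempty → append to chain.
Insert 918: h=7, bucket 7 empty → new chain.
Final buckets:
0: 835
1: ∅
2: ∅
3: ∅
4: ∅
5: 236 -> 548
6: ∅
7: 918
8: ∅
9: 676 -> 820
10: ∅
11: ∅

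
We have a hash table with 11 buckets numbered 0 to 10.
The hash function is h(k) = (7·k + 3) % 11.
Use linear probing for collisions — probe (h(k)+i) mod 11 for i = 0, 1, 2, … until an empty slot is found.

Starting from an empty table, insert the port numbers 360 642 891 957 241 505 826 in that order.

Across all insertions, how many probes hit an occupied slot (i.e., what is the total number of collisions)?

Insert 360: h=4, slot 4 empty -> index 4.
Insert 642: h=9, slot 9 empty -> index 9.
Insert 891: h=3, slot 3 empty -> index 3.
Insert 957: h=3, slots 3,4 occupied -> index 5.
Insert 241: h=7, slot 7 empty -> index 7.
Insert 505: h=7, slot 7 occupied -> index 8.
Insert 826: h=10, slot 10 empty -> index 10.
Table: [∅, ∅, ∅, 891, 360, 957, ∅, 241, 505, 642, 826]

3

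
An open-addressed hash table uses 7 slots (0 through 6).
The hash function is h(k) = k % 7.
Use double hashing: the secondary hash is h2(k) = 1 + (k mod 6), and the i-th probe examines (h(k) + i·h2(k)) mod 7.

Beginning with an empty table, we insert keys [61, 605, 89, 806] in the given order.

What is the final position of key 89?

61: h=5 -> slot 5
605: h=3 -> slot 3
89: h=5, h2=6, probe 5,4 -> slot 4
806: h=1 -> slot 1
Table: [_, 806, _, 605, 89, 61, _]

4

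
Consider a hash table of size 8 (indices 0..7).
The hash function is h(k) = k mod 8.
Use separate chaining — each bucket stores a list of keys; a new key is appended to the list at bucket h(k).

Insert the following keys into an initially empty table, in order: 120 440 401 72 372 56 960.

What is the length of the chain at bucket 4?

1

Insert 120: h=0, bucket 0 empty -> new chain.
Insert 440: h=0, bucket 0 nonempty -> append to chain.
Insert 401: h=1, bucket 1 empty -> new chain.
Insert 72: h=0, bucket 0 nonempty -> append to chain.
Insert 372: h=4, bucket 4 empty -> new chain.
Insert 56: h=0, bucket 0 nonempty -> append to chain.
Insert 960: h=0, bucket 0 nonempty -> append to chain.
Final buckets:
0: 120 -> 440 -> 72 -> 56 -> 960
1: 401
2: —
3: —
4: 372
5: —
6: —
7: —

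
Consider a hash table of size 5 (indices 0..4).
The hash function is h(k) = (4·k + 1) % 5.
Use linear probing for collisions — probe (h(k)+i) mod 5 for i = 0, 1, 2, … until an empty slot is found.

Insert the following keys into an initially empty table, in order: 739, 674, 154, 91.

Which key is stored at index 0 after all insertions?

91

Insert 739: h=2, slot 2 empty -> index 2.
Insert 674: h=2, slot 2 occupied -> index 3.
Insert 154: h=2, slots 2,3 occupied -> index 4.
Insert 91: h=0, slot 0 empty -> index 0.
Table: [91, ., 739, 674, 154]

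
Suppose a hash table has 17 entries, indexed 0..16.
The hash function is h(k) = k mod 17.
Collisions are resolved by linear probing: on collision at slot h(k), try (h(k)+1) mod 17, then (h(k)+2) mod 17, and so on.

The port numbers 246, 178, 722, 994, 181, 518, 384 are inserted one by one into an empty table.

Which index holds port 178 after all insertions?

9

Insert 246: h=8, slot 8 empty -> index 8.
Insert 178: h=8, slot 8 occupied -> index 9.
Insert 722: h=8, slots 8,9 occupied -> index 10.
Insert 994: h=8, slots 8,9,10 occupied -> index 11.
Insert 181: h=11, slot 11 occupied -> index 12.
Insert 518: h=8, slots 8,9,10,11,12 occupied -> index 13.
Insert 384: h=10, slots 10,11,12,13 occupied -> index 14.
Table: [., ., ., ., ., ., ., ., 246, 178, 722, 994, 181, 518, 384, ., .]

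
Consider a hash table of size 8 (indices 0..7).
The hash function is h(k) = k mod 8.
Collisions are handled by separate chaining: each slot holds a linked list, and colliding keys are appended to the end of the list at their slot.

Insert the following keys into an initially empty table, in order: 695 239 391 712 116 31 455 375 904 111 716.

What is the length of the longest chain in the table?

695 -> bucket 7
239 -> bucket 7 (collision)
391 -> bucket 7 (collision)
712 -> bucket 0
116 -> bucket 4
31 -> bucket 7 (collision)
455 -> bucket 7 (collision)
375 -> bucket 7 (collision)
904 -> bucket 0 (collision)
111 -> bucket 7 (collision)
716 -> bucket 4 (collision)
Final buckets:
0: 712 -> 904
1: _
2: _
3: _
4: 116 -> 716
5: _
6: _
7: 695 -> 239 -> 391 -> 31 -> 455 -> 375 -> 111

7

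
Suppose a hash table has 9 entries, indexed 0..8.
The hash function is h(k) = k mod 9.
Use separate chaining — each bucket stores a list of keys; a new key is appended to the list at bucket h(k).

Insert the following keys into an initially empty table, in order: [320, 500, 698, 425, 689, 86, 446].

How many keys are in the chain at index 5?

320 → bucket 5
500 → bucket 5 (collision)
698 → bucket 5 (collision)
425 → bucket 2
689 → bucket 5 (collision)
86 → bucket 5 (collision)
446 → bucket 5 (collision)
Final buckets:
0: .
1: .
2: 425
3: .
4: .
5: 320 -> 500 -> 698 -> 689 -> 86 -> 446
6: .
7: .
8: .

6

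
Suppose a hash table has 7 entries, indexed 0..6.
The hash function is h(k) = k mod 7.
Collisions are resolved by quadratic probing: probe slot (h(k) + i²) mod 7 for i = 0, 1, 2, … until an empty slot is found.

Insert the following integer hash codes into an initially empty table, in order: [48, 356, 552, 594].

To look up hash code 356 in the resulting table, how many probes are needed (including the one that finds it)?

48 hashes to 6; slot 6 is free → place at 6.
356 hashes to 6; 6 taken → place at 0.
552 hashes to 6; 6,0 taken → place at 3.
594 hashes to 6; 6,0,3 taken → place at 1.
Table: [356, 594, -, 552, -, -, 48]
Lookup 356: h=6, probe 6,0 → found at 0.

2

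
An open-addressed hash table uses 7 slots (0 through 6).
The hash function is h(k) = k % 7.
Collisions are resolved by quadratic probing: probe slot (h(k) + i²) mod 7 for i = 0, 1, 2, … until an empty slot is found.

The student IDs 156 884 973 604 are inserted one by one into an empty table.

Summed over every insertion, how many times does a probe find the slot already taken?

156: h=2 -> slot 2
884: h=2, probe 2,3 -> slot 3
973: h=0 -> slot 0
604: h=2, probe 2,3,6 -> slot 6
Table: [973, _, 156, 884, _, _, 604]

3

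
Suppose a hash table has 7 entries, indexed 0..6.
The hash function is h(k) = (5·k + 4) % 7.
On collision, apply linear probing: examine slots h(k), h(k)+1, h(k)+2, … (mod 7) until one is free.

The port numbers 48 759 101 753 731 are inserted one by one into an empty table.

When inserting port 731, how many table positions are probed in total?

48: h=6 => slot 6
759: h=5 => slot 5
101: h=5, probe 5,6,0 => slot 0
753: h=3 => slot 3
731: h=5, probe 5,6,0,1 => slot 1
Table: [101, 731, ∅, 753, ∅, 759, 48]

4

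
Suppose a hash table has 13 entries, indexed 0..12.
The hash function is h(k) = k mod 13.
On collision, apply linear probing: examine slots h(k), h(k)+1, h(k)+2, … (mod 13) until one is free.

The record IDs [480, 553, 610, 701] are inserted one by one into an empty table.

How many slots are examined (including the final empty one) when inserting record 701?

Insert 480: h=12, slot 12 empty → index 12.
Insert 553: h=7, slot 7 empty → index 7.
Insert 610: h=12, slot 12 occupied → index 0.
Insert 701: h=12, slots 12,0 occupied → index 1.
Table: [610, 701, ∅, ∅, ∅, ∅, ∅, 553, ∅, ∅, ∅, ∅, 480]

3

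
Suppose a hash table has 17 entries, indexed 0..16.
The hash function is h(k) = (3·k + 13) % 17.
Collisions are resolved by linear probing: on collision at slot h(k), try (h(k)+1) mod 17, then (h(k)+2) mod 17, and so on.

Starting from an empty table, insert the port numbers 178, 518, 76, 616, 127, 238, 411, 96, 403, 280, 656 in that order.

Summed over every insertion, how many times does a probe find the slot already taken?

15

178 hashes to 3; slot 3 is free -> place at 3.
518 hashes to 3; 3 taken -> place at 4.
76 hashes to 3; 3,4 taken -> place at 5.
616 hashes to 8; slot 8 is free -> place at 8.
127 hashes to 3; 3,4,5 taken -> place at 6.
238 hashes to 13; slot 13 is free -> place at 13.
411 hashes to 5; 5,6 taken -> place at 7.
96 hashes to 12; slot 12 is free -> place at 12.
403 hashes to 15; slot 15 is free -> place at 15.
280 hashes to 3; 3,4,5,6,7,8 taken -> place at 9.
656 hashes to 9; 9 taken -> place at 10.
Table: [-, -, -, 178, 518, 76, 127, 411, 616, 280, 656, -, 96, 238, -, 403, -]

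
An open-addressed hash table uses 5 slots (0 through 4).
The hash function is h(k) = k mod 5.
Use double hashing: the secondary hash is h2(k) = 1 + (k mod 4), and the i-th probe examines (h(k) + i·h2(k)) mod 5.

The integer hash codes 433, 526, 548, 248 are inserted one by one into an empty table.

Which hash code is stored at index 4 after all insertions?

Insert 433: h=3, slot 3 empty => index 3.
Insert 526: h=1, slot 1 empty => index 1.
Insert 548: h=3, h2=1, slot 3 occupied => index 4.
Insert 248: h=3, h2=1, slots 3,4 occupied => index 0.
Table: [248, 526, _, 433, 548]

548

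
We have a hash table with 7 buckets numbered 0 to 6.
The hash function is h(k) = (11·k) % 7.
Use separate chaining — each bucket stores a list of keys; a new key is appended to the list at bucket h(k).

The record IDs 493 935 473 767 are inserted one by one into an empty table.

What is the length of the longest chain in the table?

493 → bucket 5
935 → bucket 2
473 → bucket 2 (collision)
767 → bucket 2 (collision)
Final buckets:
0: ∅
1: ∅
2: 935 -> 473 -> 767
3: ∅
4: ∅
5: 493
6: ∅

3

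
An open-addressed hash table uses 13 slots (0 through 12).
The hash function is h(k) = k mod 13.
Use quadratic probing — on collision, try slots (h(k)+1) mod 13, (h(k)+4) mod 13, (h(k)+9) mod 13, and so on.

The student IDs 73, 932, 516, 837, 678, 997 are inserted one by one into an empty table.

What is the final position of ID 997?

73: h=8 => slot 8
932: h=9 => slot 9
516: h=9, probe 9,10 => slot 10
837: h=5 => slot 5
678: h=2 => slot 2
997: h=9, probe 9,10,0 => slot 0
Table: [997, _, 678, _, _, 837, _, _, 73, 932, 516, _, _]

0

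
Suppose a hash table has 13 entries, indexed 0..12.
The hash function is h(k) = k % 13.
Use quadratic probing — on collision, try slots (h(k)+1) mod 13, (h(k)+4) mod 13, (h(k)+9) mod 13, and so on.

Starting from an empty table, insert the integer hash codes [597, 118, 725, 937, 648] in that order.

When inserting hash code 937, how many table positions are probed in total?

2

597: h=12 → slot 12
118: h=1 → slot 1
725: h=10 → slot 10
937: h=1, probe 1,2 → slot 2
648: h=11 → slot 11
Table: [∅, 118, 937, ∅, ∅, ∅, ∅, ∅, ∅, ∅, 725, 648, 597]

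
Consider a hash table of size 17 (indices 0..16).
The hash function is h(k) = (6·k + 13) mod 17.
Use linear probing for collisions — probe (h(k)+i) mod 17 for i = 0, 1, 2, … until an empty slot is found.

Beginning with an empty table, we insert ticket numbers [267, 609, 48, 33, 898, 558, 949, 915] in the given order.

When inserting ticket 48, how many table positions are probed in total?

2

Insert 267: h=0, slot 0 empty → index 0.
Insert 609: h=12, slot 12 empty → index 12.
Insert 48: h=12, slot 12 occupied → index 13.
Insert 33: h=7, slot 7 empty → index 7.
Insert 898: h=12, slots 12,13 occupied → index 14.
Insert 558: h=12, slots 12,13,14 occupied → index 15.
Insert 949: h=12, slots 12,13,14,15 occupied → index 16.
Insert 915: h=12, slots 12,13,14,15,16,0 occupied → index 1.
Table: [267, 915, —, —, —, —, —, 33, —, —, —, —, 609, 48, 898, 558, 949]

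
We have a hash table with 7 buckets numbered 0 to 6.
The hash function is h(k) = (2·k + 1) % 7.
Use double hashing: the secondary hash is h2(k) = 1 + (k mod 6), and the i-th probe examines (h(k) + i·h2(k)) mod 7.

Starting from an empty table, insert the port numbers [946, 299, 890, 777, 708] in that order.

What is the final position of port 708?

946 hashes to 3; slot 3 is free → place at 3.
299 hashes to 4; slot 4 is free → place at 4.
890 hashes to 3, h2=3; 3 taken → place at 6.
777 hashes to 1; slot 1 is free → place at 1.
708 hashes to 3, h2=1; 3,4 taken → place at 5.
Table: [∅, 777, ∅, 946, 299, 708, 890]

5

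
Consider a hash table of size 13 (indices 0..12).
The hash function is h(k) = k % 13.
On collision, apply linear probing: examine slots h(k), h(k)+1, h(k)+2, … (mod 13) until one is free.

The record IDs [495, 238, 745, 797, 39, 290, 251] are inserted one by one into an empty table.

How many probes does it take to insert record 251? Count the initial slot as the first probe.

Insert 495: h=1, slot 1 empty -> index 1.
Insert 238: h=4, slot 4 empty -> index 4.
Insert 745: h=4, slot 4 occupied -> index 5.
Insert 797: h=4, slots 4,5 occupied -> index 6.
Insert 39: h=0, slot 0 empty -> index 0.
Insert 290: h=4, slots 4,5,6 occupied -> index 7.
Insert 251: h=4, slots 4,5,6,7 occupied -> index 8.
Table: [39, 495, -, -, 238, 745, 797, 290, 251, -, -, -, -]

5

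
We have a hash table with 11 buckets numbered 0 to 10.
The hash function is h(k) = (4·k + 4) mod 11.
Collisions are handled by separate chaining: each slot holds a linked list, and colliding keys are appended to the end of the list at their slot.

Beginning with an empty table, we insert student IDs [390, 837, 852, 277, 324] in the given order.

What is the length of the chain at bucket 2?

3

Insert 390: h=2, bucket 2 empty -> new chain.
Insert 837: h=8, bucket 8 empty -> new chain.
Insert 852: h=2, bucket 2 nonempty -> append to chain.
Insert 277: h=1, bucket 1 empty -> new chain.
Insert 324: h=2, bucket 2 nonempty -> append to chain.
Final buckets:
0: _
1: 277
2: 390 -> 852 -> 324
3: _
4: _
5: _
6: _
7: _
8: 837
9: _
10: _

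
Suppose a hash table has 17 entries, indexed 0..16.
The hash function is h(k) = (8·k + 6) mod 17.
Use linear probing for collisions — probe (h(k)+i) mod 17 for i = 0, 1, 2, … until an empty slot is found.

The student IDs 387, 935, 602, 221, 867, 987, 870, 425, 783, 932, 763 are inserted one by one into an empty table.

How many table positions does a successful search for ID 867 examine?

387 hashes to 8; slot 8 is free → place at 8.
935 hashes to 6; slot 6 is free → place at 6.
602 hashes to 11; slot 11 is free → place at 11.
221 hashes to 6; 6 taken → place at 7.
867 hashes to 6; 6,7,8 taken → place at 9.
987 hashes to 14; slot 14 is free → place at 14.
870 hashes to 13; slot 13 is free → place at 13.
425 hashes to 6; 6,7,8,9 taken → place at 10.
783 hashes to 14; 14 taken → place at 15.
932 hashes to 16; slot 16 is free → place at 16.
763 hashes to 7; 7,8,9,10,11 taken → place at 12.
Table: [-, -, -, -, -, -, 935, 221, 387, 867, 425, 602, 763, 870, 987, 783, 932]
Lookup 867: h=6, probe 6,7,8,9 → found at 9.

4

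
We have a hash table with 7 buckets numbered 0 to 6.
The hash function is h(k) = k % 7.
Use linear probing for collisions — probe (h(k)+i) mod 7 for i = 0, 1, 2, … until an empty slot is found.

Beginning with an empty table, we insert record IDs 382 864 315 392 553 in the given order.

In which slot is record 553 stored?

Insert 382: h=4, slot 4 empty → index 4.
Insert 864: h=3, slot 3 empty → index 3.
Insert 315: h=0, slot 0 empty → index 0.
Insert 392: h=0, slot 0 occupied → index 1.
Insert 553: h=0, slots 0,1 occupied → index 2.
Table: [315, 392, 553, 864, 382, ∅, ∅]

2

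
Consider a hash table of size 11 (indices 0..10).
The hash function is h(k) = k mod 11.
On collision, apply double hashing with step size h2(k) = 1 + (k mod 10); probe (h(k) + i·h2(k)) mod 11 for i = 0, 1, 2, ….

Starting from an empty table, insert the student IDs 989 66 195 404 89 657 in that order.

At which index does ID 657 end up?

Insert 989: h=10, slot 10 empty → index 10.
Insert 66: h=0, slot 0 empty → index 0.
Insert 195: h=8, slot 8 empty → index 8.
Insert 404: h=8, h2=5, slot 8 occupied → index 2.
Insert 89: h=1, slot 1 empty → index 1.
Insert 657: h=8, h2=8, slot 8 occupied → index 5.
Table: [66, 89, 404, —, —, 657, —, —, 195, —, 989]

5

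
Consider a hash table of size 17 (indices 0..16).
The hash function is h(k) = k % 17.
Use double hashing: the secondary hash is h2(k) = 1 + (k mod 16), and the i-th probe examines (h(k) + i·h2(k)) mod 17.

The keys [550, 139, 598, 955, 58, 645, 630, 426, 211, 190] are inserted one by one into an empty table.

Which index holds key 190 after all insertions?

14

Insert 550: h=6, slot 6 empty => index 6.
Insert 139: h=3, slot 3 empty => index 3.
Insert 598: h=3, h2=7, slot 3 occupied => index 10.
Insert 955: h=3, h2=12, slot 3 occupied => index 15.
Insert 58: h=7, slot 7 empty => index 7.
Insert 645: h=16, slot 16 empty => index 16.
Insert 630: h=1, slot 1 empty => index 1.
Insert 426: h=1, h2=11, slot 1 occupied => index 12.
Insert 211: h=7, h2=4, slot 7 occupied => index 11.
Insert 190: h=3, h2=15, slots 3,1,16 occupied => index 14.
Table: [., 630, ., 139, ., ., 550, 58, ., ., 598, 211, 426, ., 190, 955, 645]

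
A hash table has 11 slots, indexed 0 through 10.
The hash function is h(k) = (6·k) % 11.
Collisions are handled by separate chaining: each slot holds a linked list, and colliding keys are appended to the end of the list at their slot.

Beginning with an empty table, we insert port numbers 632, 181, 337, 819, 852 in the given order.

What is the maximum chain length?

4

Insert 632: h=8, bucket 8 empty -> new chain.
Insert 181: h=8, bucket 8 nonempty -> append to chain.
Insert 337: h=9, bucket 9 empty -> new chain.
Insert 819: h=8, bucket 8 nonempty -> append to chain.
Insert 852: h=8, bucket 8 nonempty -> append to chain.
Final buckets:
0: _
1: _
2: _
3: _
4: _
5: _
6: _
7: _
8: 632 -> 181 -> 819 -> 852
9: 337
10: _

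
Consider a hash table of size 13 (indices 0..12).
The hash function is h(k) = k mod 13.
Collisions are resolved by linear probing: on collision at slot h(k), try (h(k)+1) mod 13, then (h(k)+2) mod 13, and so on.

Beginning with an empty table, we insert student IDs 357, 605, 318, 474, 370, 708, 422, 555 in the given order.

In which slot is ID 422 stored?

12

Insert 357: h=6, slot 6 empty => index 6.
Insert 605: h=7, slot 7 empty => index 7.
Insert 318: h=6, slots 6,7 occupied => index 8.
Insert 474: h=6, slots 6,7,8 occupied => index 9.
Insert 370: h=6, slots 6,7,8,9 occupied => index 10.
Insert 708: h=6, slots 6,7,8,9,10 occupied => index 11.
Insert 422: h=6, slots 6,7,8,9,10,11 occupied => index 12.
Insert 555: h=9, slots 9,10,11,12 occupied => index 0.
Table: [555, —, —, —, —, —, 357, 605, 318, 474, 370, 708, 422]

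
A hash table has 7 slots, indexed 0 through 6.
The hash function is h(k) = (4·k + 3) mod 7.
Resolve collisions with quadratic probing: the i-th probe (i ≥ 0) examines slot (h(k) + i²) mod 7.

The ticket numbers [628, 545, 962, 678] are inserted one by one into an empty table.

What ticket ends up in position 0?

628: h=2 → slot 2
545: h=6 → slot 6
962: h=1 → slot 1
678: h=6, probe 6,0 → slot 0
Table: [678, 962, 628, -, -, -, 545]

678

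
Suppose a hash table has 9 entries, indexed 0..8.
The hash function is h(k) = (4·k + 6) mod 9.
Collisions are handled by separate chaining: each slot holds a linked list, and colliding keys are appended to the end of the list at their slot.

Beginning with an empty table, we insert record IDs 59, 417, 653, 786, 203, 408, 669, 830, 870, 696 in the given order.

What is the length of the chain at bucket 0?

Insert 59: h=8, bucket 8 empty → new chain.
Insert 417: h=0, bucket 0 empty → new chain.
Insert 653: h=8, bucket 8 nonempty → append to chain.
Insert 786: h=0, bucket 0 nonempty → append to chain.
Insert 203: h=8, bucket 8 nonempty → append to chain.
Insert 408: h=0, bucket 0 nonempty → append to chain.
Insert 669: h=0, bucket 0 nonempty → append to chain.
Insert 830: h=5, bucket 5 empty → new chain.
Insert 870: h=3, bucket 3 empty → new chain.
Insert 696: h=0, bucket 0 nonempty → append to chain.
Final buckets:
0: 417 -> 786 -> 408 -> 669 -> 696
1: .
2: .
3: 870
4: .
5: 830
6: .
7: .
8: 59 -> 653 -> 203

5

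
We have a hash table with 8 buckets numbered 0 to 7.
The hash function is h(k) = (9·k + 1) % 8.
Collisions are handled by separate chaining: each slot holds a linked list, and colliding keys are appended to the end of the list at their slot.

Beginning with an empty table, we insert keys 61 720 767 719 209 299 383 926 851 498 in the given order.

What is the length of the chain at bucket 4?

Insert 61: h=6, bucket 6 empty → new chain.
Insert 720: h=1, bucket 1 empty → new chain.
Insert 767: h=0, bucket 0 empty → new chain.
Insert 719: h=0, bucket 0 nonempty → append to chain.
Insert 209: h=2, bucket 2 empty → new chain.
Insert 299: h=4, bucket 4 empty → new chain.
Insert 383: h=0, bucket 0 nonempty → append to chain.
Insert 926: h=7, bucket 7 empty → new chain.
Insert 851: h=4, bucket 4 nonempty → append to chain.
Insert 498: h=3, bucket 3 empty → new chain.
Final buckets:
0: 767 -> 719 -> 383
1: 720
2: 209
3: 498
4: 299 -> 851
5: _
6: 61
7: 926

2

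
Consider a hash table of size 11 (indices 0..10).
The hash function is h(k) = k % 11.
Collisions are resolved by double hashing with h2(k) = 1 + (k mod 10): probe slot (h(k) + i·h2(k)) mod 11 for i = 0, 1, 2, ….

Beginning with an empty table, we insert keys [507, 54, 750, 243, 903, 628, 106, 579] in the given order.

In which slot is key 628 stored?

8

Insert 507: h=1, slot 1 empty -> index 1.
Insert 54: h=10, slot 10 empty -> index 10.
Insert 750: h=2, slot 2 empty -> index 2.
Insert 243: h=1, h2=4, slot 1 occupied -> index 5.
Insert 903: h=1, h2=4, slots 1,5 occupied -> index 9.
Insert 628: h=1, h2=9, slots 1,10 occupied -> index 8.
Insert 106: h=7, slot 7 empty -> index 7.
Insert 579: h=7, h2=10, slot 7 occupied -> index 6.
Table: [—, 507, 750, —, —, 243, 579, 106, 628, 903, 54]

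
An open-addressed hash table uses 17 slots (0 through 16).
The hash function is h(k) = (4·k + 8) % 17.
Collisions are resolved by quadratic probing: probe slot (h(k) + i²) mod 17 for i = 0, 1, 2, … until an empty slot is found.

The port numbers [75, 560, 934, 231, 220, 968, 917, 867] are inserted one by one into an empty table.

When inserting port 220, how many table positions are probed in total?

75 hashes to 2; slot 2 is free -> place at 2.
560 hashes to 4; slot 4 is free -> place at 4.
934 hashes to 4; 4 taken -> place at 5.
231 hashes to 14; slot 14 is free -> place at 14.
220 hashes to 4; 4,5 taken -> place at 8.
968 hashes to 4; 4,5,8 taken -> place at 13.
917 hashes to 4; 4,5,8,13 taken -> place at 3.
867 hashes to 8; 8 taken -> place at 9.
Table: [., ., 75, 917, 560, 934, ., ., 220, 867, ., ., ., 968, 231, ., .]

3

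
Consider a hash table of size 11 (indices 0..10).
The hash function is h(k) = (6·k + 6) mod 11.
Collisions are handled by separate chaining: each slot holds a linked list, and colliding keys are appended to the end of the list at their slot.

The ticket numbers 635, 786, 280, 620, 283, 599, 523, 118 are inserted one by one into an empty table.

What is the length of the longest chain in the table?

Insert 635: h=10, bucket 10 empty → new chain.
Insert 786: h=3, bucket 3 empty → new chain.
Insert 280: h=3, bucket 3 nonempty → append to chain.
Insert 620: h=8, bucket 8 empty → new chain.
Insert 283: h=10, bucket 10 nonempty → append to chain.
Insert 599: h=3, bucket 3 nonempty → append to chain.
Insert 523: h=9, bucket 9 empty → new chain.
Insert 118: h=10, bucket 10 nonempty → append to chain.
Final buckets:
0: _
1: _
2: _
3: 786 -> 280 -> 599
4: _
5: _
6: _
7: _
8: 620
9: 523
10: 635 -> 283 -> 118

3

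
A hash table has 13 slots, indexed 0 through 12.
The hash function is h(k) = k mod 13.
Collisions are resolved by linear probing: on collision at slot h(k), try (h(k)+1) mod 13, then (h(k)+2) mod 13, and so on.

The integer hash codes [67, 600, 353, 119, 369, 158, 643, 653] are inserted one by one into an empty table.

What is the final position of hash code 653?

67 hashes to 2; slot 2 is free => place at 2.
600 hashes to 2; 2 taken => place at 3.
353 hashes to 2; 2,3 taken => place at 4.
119 hashes to 2; 2,3,4 taken => place at 5.
369 hashes to 5; 5 taken => place at 6.
158 hashes to 2; 2,3,4,5,6 taken => place at 7.
643 hashes to 6; 6,7 taken => place at 8.
653 hashes to 3; 3,4,5,6,7,8 taken => place at 9.
Table: [-, -, 67, 600, 353, 119, 369, 158, 643, 653, -, -, -]

9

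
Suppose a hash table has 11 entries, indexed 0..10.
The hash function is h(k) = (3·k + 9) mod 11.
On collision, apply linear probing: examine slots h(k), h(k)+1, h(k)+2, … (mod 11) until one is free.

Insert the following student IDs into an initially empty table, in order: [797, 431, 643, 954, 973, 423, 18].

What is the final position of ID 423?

6

Insert 797: h=2, slot 2 empty -> index 2.
Insert 431: h=4, slot 4 empty -> index 4.
Insert 643: h=2, slot 2 occupied -> index 3.
Insert 954: h=0, slot 0 empty -> index 0.
Insert 973: h=2, slots 2,3,4 occupied -> index 5.
Insert 423: h=2, slots 2,3,4,5 occupied -> index 6.
Insert 18: h=8, slot 8 empty -> index 8.
Table: [954, ∅, 797, 643, 431, 973, 423, ∅, 18, ∅, ∅]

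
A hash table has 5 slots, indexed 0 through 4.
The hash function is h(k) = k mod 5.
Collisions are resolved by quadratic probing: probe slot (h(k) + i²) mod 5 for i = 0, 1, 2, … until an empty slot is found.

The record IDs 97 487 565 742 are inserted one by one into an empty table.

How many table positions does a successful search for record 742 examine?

Insert 97: h=2, slot 2 empty => index 2.
Insert 487: h=2, slot 2 occupied => index 3.
Insert 565: h=0, slot 0 empty => index 0.
Insert 742: h=2, slots 2,3 occupied => index 1.
Table: [565, 742, 97, 487, ∅]
Lookup 742: h=2, probe 2,3,1 → found at 1.

3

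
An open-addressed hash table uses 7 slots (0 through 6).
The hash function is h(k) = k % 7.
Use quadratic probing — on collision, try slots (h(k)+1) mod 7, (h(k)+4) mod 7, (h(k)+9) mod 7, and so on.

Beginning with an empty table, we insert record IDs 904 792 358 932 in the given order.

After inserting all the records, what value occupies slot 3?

904: h=1 → slot 1
792: h=1, probe 1,2 → slot 2
358: h=1, probe 1,2,5 → slot 5
932: h=1, probe 1,2,5,3 → slot 3
Table: [., 904, 792, 932, ., 358, .]

932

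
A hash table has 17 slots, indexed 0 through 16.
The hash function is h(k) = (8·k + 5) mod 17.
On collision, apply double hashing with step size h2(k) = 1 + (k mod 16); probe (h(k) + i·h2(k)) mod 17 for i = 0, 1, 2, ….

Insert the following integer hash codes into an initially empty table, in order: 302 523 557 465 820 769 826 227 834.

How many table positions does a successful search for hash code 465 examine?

302: h=7 -> slot 7
523: h=7, h2=12, probe 7,2 -> slot 2
557: h=7, h2=14, probe 7,4 -> slot 4
465: h=2, h2=2, probe 2,4,6 -> slot 6
820: h=3 -> slot 3
769: h=3, h2=2, probe 3,5 -> slot 5
826: h=0 -> slot 0
227: h=2, h2=4, probe 2,6,10 -> slot 10
834: h=13 -> slot 13
Table: [826, _, 523, 820, 557, 769, 465, 302, _, _, 227, _, _, 834, _, _, _]
Lookup 465: h=2, h2=2, probe 2,4,6 → found at 6.

3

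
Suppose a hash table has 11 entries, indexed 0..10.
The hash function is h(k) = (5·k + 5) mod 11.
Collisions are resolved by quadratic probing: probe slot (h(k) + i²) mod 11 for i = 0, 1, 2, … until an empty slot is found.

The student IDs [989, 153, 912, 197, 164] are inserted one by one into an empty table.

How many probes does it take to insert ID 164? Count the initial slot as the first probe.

Insert 989: h=0, slot 0 empty => index 0.
Insert 153: h=0, slot 0 occupied => index 1.
Insert 912: h=0, slots 0,1 occupied => index 4.
Insert 197: h=0, slots 0,1,4 occupied => index 9.
Insert 164: h=0, slots 0,1,4,9 occupied => index 5.
Table: [989, 153, -, -, 912, 164, -, -, -, 197, -]

5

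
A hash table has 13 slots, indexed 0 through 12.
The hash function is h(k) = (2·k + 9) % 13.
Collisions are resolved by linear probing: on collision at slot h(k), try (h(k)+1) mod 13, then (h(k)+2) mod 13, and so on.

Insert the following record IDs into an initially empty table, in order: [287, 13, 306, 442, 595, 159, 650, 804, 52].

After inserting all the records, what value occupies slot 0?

650

287: h=11 -> slot 11
13: h=9 -> slot 9
306: h=10 -> slot 10
442: h=9, probe 9,10,11,12 -> slot 12
595: h=3 -> slot 3
159: h=2 -> slot 2
650: h=9, probe 9,10,11,12,0 -> slot 0
804: h=5 -> slot 5
52: h=9, probe 9,10,11,12,0,1 -> slot 1
Table: [650, 52, 159, 595, _, 804, _, _, _, 13, 306, 287, 442]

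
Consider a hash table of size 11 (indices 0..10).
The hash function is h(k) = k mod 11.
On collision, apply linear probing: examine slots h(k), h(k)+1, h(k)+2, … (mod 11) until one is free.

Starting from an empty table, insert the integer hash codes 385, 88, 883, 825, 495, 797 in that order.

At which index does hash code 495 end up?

4

385 hashes to 0; slot 0 is free -> place at 0.
88 hashes to 0; 0 taken -> place at 1.
883 hashes to 3; slot 3 is free -> place at 3.
825 hashes to 0; 0,1 taken -> place at 2.
495 hashes to 0; 0,1,2,3 taken -> place at 4.
797 hashes to 5; slot 5 is free -> place at 5.
Table: [385, 88, 825, 883, 495, 797, ∅, ∅, ∅, ∅, ∅]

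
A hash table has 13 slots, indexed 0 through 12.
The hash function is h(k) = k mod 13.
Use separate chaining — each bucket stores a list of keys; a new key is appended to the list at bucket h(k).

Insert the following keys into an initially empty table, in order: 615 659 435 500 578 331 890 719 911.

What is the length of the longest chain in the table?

5

615 -> bucket 4
659 -> bucket 9
435 -> bucket 6
500 -> bucket 6 (collision)
578 -> bucket 6 (collision)
331 -> bucket 6 (collision)
890 -> bucket 6 (collision)
719 -> bucket 4 (collision)
911 -> bucket 1
Final buckets:
0: —
1: 911
2: —
3: —
4: 615 -> 719
5: —
6: 435 -> 500 -> 578 -> 331 -> 890
7: —
8: —
9: 659
10: —
11: —
12: —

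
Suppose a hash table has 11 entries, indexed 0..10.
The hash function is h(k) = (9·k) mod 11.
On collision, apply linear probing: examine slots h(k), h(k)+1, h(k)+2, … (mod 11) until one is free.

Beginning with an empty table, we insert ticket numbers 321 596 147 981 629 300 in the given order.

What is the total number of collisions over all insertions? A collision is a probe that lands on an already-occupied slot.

321: h=7 => slot 7
596: h=7, probe 7,8 => slot 8
147: h=3 => slot 3
981: h=7, probe 7,8,9 => slot 9
629: h=7, probe 7,8,9,10 => slot 10
300: h=5 => slot 5
Table: [., ., ., 147, ., 300, ., 321, 596, 981, 629]

6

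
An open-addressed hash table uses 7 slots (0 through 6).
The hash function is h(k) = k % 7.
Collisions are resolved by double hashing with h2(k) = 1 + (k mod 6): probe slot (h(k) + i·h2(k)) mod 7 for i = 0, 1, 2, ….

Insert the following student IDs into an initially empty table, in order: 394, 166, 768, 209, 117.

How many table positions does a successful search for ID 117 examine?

4

394: h=2 → slot 2
166: h=5 → slot 5
768: h=5, h2=1, probe 5,6 → slot 6
209: h=6, h2=6, probe 6,5,4 → slot 4
117: h=5, h2=4, probe 5,2,6,3 → slot 3
Table: [-, -, 394, 117, 209, 166, 768]
Lookup 117: h=5, h2=4, probe 5,2,6,3 → found at 3.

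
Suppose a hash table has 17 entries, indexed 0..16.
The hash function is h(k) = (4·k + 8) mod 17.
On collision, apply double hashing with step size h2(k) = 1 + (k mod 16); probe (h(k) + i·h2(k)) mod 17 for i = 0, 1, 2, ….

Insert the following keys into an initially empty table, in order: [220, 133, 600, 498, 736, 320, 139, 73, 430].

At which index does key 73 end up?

7

220 hashes to 4; slot 4 is free => place at 4.
133 hashes to 13; slot 13 is free => place at 13.
600 hashes to 11; slot 11 is free => place at 11.
498 hashes to 11, h2=3; 11 taken => place at 14.
736 hashes to 11, h2=1; 11 taken => place at 12.
320 hashes to 13, h2=1; 13,14 taken => place at 15.
139 hashes to 3; slot 3 is free => place at 3.
73 hashes to 11, h2=10; 11,4,14 taken => place at 7.
430 hashes to 11, h2=15; 11 taken => place at 9.
Table: [∅, ∅, ∅, 139, 220, ∅, ∅, 73, ∅, 430, ∅, 600, 736, 133, 498, 320, ∅]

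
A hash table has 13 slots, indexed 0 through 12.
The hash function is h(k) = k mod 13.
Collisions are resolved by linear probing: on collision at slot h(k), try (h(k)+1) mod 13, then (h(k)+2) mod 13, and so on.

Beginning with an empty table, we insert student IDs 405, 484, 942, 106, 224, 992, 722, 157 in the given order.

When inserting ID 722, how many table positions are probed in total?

2

405 hashes to 2; slot 2 is free → place at 2.
484 hashes to 3; slot 3 is free → place at 3.
942 hashes to 6; slot 6 is free → place at 6.
106 hashes to 2; 2,3 taken → place at 4.
224 hashes to 3; 3,4 taken → place at 5.
992 hashes to 4; 4,5,6 taken → place at 7.
722 hashes to 7; 7 taken → place at 8.
157 hashes to 1; slot 1 is free → place at 1.
Table: [∅, 157, 405, 484, 106, 224, 942, 992, 722, ∅, ∅, ∅, ∅]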